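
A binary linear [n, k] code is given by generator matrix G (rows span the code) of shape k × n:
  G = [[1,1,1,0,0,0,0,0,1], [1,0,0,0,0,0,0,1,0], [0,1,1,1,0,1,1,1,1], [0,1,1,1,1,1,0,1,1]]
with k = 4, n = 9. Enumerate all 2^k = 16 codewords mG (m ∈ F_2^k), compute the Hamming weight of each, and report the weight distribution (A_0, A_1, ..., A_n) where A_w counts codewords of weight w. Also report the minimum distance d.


Weight distribution: A_0 = 1, A_2 = 2, A_3 = 2, A_4 = 3, A_5 = 2, A_6 = 2, A_7 = 4. Minimum distance d = 2.

Enumerate all 2^4 = 16 messages m ∈ F_2^4.
For each, compute codeword c = mG in F_2^9, then tally its weight.
  m = 0000 → c = 000000000, weight = 0.
  m = 1000 → c = 111000001, weight = 4.
  m = 0100 → c = 100000010, weight = 2.
  m = 1100 → c = 011000011, weight = 4.
  m = 0010 → c = 011101111, weight = 7.
  m = 1010 → c = 100101110, weight = 5.
  m = 0110 → c = 111101101, weight = 7.
  m = 1110 → c = 000101100, weight = 3.
  m = 0001 → c = 011111011, weight = 7.
  m = 1001 → c = 100111010, weight = 5.
  m = 0101 → c = 111111001, weight = 7.
  m = 1101 → c = 000111000, weight = 3.
  m = 0011 → c = 000010100, weight = 2.
  m = 1011 → c = 111010101, weight = 6.
  m = 0111 → c = 100010110, weight = 4.
  m = 1111 → c = 011010111, weight = 6.
Tally weights:
  weight 0: 1 codewords.
  weight 2: 2 codewords.
  weight 3: 2 codewords.
  weight 4: 3 codewords.
  weight 5: 2 codewords.
  weight 6: 2 codewords.
  weight 7: 4 codewords.
Minimum distance d = smallest w > 0 with A_w > 0 = 2.
Sanity: Σ A_w = 16 = 2^4 = 16 ✓.


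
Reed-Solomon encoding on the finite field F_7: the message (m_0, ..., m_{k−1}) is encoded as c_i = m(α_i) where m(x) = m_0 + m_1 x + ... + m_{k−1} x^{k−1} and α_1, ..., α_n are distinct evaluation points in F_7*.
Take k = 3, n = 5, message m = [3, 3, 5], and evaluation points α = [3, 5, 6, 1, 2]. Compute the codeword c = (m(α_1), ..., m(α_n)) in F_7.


c = [1, 3, 5, 4, 1]

Message polynomial: m(x) = 3 + 3·x + 5·x^2 (mod 7).
For each evaluation point α_i, compute m(α_i) mod 7:
  α_1 = 3: Horner steps 5 → 4 → 1, so m(3) = 1.
  α_2 = 5: Horner steps 5 → 0 → 3, so m(5) = 3.
  α_3 = 6: Horner steps 5 → 5 → 5, so m(6) = 5.
  α_4 = 1: Horner steps 5 → 1 → 4, so m(1) = 4.
  α_5 = 2: Horner steps 5 → 6 → 1, so m(2) = 1.
Codeword c = [1, 3, 5, 4, 1] ∈ F_7^5.


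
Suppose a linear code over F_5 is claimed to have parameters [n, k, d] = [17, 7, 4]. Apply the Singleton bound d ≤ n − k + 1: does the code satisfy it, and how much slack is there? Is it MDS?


Singleton RHS = n − k + 1 = 11, slack = 7, bound satisfied, not MDS.

Singleton bound: d ≤ n − k + 1.
Here n = 17, k = 7, so n − k + 1 = 11.
Given d = 4, check d ≤ 11: YES.
Slack = (n − k + 1) − d = 7.
The code is NOT MDS (slack = 7 > 0).
Description: the claimed parameters are [17, 7, 4]_5; such a code would be non-MDS.


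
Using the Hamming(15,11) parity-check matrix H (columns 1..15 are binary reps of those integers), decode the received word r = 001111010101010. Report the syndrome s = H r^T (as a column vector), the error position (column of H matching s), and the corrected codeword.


s = (0, 1, 0, 0)^T, error position = 4, corrected codeword c = 001011010101010

Compute s = H r^T mod 2 one row at a time:
  s_1 = 1 + 0 + 1 + 0 + 1 + 0 + 1 + 0 = 4 ≡ 0 (mod 2).
  s_2 = 1 + 1 + 1 + 0 + 1 + 0 + 1 + 0 = 5 ≡ 1 (mod 2).
  s_3 = 0 + 1 + 1 + 0 + 1 + 0 + 1 + 0 = 4 ≡ 0 (mod 2).
  s_4 = 0 + 1 + 1 + 0 + 0 + 0 + 0 + 0 = 2 ≡ 0 (mod 2).
s = (0, 1, 0, 0)^T — this equals column 4 of H (binary 0100), so error is at position 4.
Correct: flip bit 4 of r = 001111010101010 to get c = 001011010101010.


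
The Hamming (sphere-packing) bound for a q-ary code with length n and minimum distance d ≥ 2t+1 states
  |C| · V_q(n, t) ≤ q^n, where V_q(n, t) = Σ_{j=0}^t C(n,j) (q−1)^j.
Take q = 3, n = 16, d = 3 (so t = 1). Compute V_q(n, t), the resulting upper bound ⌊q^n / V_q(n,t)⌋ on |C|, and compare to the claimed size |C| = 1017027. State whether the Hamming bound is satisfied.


V_q(n, t) = 33, q^n = 43046721, Hamming bound = 1304446, |C| = 1017027 ≤ bound (satisfied).

Step 1: Compute V_q(n, t) = Σ_{j=0}^1 C(n, j) (q−1)^j.
  j = 0: C(16,0)·(2)^0 = 1·1 = 1.
  j = 1: C(16,1)·(2)^1 = 16·2 = 32.
  V_q(n, t) = 1 + 32 = 33.
Step 2: q^n = 3^16 = 43046721.
Step 3: Hamming bound ⌊q^n / V_q(n,t)⌋ = ⌊43046721/33⌋ = 1304446.
Step 4: Compare |C| = 1017027 to 1304446: satisfied.
The claimed |C| lies below the Hamming bound.


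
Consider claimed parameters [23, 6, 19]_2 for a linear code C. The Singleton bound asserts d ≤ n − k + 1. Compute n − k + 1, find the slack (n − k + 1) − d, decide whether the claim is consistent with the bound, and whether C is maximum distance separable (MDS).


Singleton RHS = n − k + 1 = 18, slack = -1, bound violated (no such code; not MDS).

Singleton bound: d ≤ n − k + 1.
Here n = 23, k = 6, so n − k + 1 = 18.
Given d = 19, check d ≤ 18: NO.
Slack = (n − k + 1) − d = -1.
The slack is negative: d = 19 exceeds n − k + 1 = 18 by 1, so the Singleton bound is violated and no linear [23, 6, 19]_2 code can exist. In particular it is not MDS (MDS requires d = n − k + 1 exactly).
Description: the claimed parameters are [23, 6, 19]_2; such a code would be impossible (violates the Singleton bound).


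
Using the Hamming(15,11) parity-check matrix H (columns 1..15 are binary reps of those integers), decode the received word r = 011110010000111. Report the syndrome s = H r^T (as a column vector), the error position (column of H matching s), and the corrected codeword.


s = (0, 1, 0, 0)^T, error position = 4, corrected codeword c = 011010010000111

Compute s = H r^T mod 2 one row at a time:
  s_1 = 1 + 0 + 0 + 0 + 0 + 1 + 1 + 1 = 4 ≡ 0 (mod 2).
  s_2 = 1 + 1 + 0 + 0 + 0 + 1 + 1 + 1 = 5 ≡ 1 (mod 2).
  s_3 = 1 + 1 + 0 + 0 + 0 + 0 + 1 + 1 = 4 ≡ 0 (mod 2).
  s_4 = 0 + 1 + 1 + 0 + 0 + 0 + 1 + 1 = 4 ≡ 0 (mod 2).
s = (0, 1, 0, 0)^T — this equals column 4 of H (binary 0100), so error is at position 4.
Correct: flip bit 4 of r = 011110010000111 to get c = 011010010000111.


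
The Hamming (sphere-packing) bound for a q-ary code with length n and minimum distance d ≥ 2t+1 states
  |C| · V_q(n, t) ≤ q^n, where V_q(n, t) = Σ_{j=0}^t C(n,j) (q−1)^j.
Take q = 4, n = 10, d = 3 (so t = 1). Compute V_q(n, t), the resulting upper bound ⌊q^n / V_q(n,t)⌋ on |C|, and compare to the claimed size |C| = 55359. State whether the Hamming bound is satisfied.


V_q(n, t) = 31, q^n = 1048576, Hamming bound = 33825, |C| = 55359 > bound (violated).

Step 1: Compute V_q(n, t) = Σ_{j=0}^1 C(n, j) (q−1)^j.
  j = 0: C(10,0)·(3)^0 = 1·1 = 1.
  j = 1: C(10,1)·(3)^1 = 10·3 = 30.
  V_q(n, t) = 1 + 30 = 31.
Step 2: q^n = 4^10 = 1048576.
Step 3: Hamming bound ⌊q^n / V_q(n,t)⌋ = ⌊1048576/31⌋ = 33825.
Step 4: Compare |C| = 55359 to 33825: violated.
The claimed |C| lies above the Hamming bound, so no 4-ary code of length 10 with d ≥ 3 can have 55359 codewords.


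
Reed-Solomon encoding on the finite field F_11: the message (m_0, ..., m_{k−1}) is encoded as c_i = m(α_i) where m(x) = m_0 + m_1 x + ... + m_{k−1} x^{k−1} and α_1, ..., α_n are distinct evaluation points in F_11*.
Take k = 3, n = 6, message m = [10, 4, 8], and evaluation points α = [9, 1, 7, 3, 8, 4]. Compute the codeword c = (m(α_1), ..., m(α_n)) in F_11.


c = [1, 0, 1, 6, 4, 0]

Message polynomial: m(x) = 10 + 4·x + 8·x^2 (mod 11).
For each evaluation point α_i, compute m(α_i) mod 11:
  α_1 = 9: Horner steps 8 → 10 → 1, so m(9) = 1.
  α_2 = 1: Horner steps 8 → 1 → 0, so m(1) = 0.
  α_3 = 7: Horner steps 8 → 5 → 1, so m(7) = 1.
  α_4 = 3: Horner steps 8 → 6 → 6, so m(3) = 6.
  α_5 = 8: Horner steps 8 → 2 → 4, so m(8) = 4.
  α_6 = 4: Horner steps 8 → 3 → 0, so m(4) = 0.
Codeword c = [1, 0, 1, 6, 4, 0] ∈ F_11^6.


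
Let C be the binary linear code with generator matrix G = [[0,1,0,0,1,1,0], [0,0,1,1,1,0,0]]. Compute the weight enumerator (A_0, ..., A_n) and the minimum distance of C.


Weight distribution: A_0 = 1, A_3 = 2, A_4 = 1. Minimum distance d = 3.

Enumerate all 2^2 = 4 messages m ∈ F_2^2.
For each, compute codeword c = mG in F_2^7, then tally its weight.
  m = 00 → c = 0000000, weight = 0.
  m = 10 → c = 0100110, weight = 3.
  m = 01 → c = 0011100, weight = 3.
  m = 11 → c = 0111010, weight = 4.
Tally weights:
  weight 0: 1 codewords.
  weight 3: 2 codewords.
  weight 4: 1 codewords.
Minimum distance d = smallest w > 0 with A_w > 0 = 3.
Sanity: Σ A_w = 4 = 2^2 = 4 ✓.


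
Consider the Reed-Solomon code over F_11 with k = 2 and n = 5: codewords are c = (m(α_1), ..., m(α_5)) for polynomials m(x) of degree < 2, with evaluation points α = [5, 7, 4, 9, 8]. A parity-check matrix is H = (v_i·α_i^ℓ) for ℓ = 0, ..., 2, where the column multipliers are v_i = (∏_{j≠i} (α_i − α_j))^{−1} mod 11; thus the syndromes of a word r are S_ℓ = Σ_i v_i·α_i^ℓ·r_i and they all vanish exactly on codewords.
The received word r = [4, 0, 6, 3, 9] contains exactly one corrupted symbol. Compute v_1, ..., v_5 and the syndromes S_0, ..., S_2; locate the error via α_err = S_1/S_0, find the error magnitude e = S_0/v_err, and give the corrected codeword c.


S = (1, 9, 4), error at position 4, error magnitude e = 7, c = [4, 0, 6, 7, 9].

Step 1: column multipliers v_i = (∏_{j≠i}(α_i − α_j))^{−1} mod 11.
  i = 1 (α = 5): (5−7)(5−4)(5−9)(5−8) = (−2)·1·(−4)·(−3) = −24 ≡ 9, so v_1 = 9^{−1} = 5 (mod 11).
  i = 2 (α = 7): (7−5)(7−4)(7−9)(7−8) = 2·3·(−2)·(−1) = 12 ≡ 1, so v_2 = 1^{−1} = 1 (mod 11).
  i = 3 (α = 4): (4−5)(4−7)(4−9)(4−8) = (−1)·(−3)·(−5)·(−4) = 60 ≡ 5, so v_3 = 5^{−1} = 9 (mod 11).
  i = 4 (α = 9): (9−5)(9−7)(9−4)(9−8) = 4·2·5·1 = 40 ≡ 7, so v_4 = 7^{−1} = 8 (mod 11).
  i = 5 (α = 8): (8−5)(8−7)(8−4)(8−9) = 3·1·4·(−1) = −12 ≡ 10, so v_5 = 10^{−1} = 10 (mod 11).
  v = [5, 1, 9, 8, 10].
Step 2: syndromes of r = [4, 0, 6, 3, 9] (all sums mod 11).
  S_0 = Σ v_i r_i = 5·4 + 1·0 + 9·6 + 8·3 + 10·9 = 188 ≡ 1.
  S_1 = Σ v_i α_i r_i = 5·5·4 + 1·7·0 + 9·4·6 + 8·9·3 + 10·8·9 = 1252 ≡ 9.
  α_i^2 mod 11 = [3, 5, 5, 4, 9].
  S_2 = Σ v_i α_i^2 r_i = 5·3·4 + 1·5·0 + 9·5·6 + 8·4·3 + 10·9·9 = 1236 ≡ 4.
  S = (1, 9, 4) ≠ 0, so r is not a codeword (an error is present).
Step 3: locate the error. For a single error e at position i, S_ℓ = v_i·e·α_i^ℓ, so α_err = S_1/S_0.
  S_0^{−1} = 1^{−1} = 1 (mod 11), so α_err = 9·1 = 9 ≡ 9 = α_4. Error position i = 4.
  Consistency check: S_2/S_1 = 4·5 = 20 ≡ 9 = α_err ✓ (single-error assumption holds).
Step 4: error magnitude e = S_0/v_4 = S_0·∏_{j≠4}(α_4 − α_j) = 1·7 = 7 ≡ 7 (mod 11).
Step 5: correct position 4: c_4 = r_4 − e = 3 − 7 ≡ 7 (mod 11). Hence c = [4, 0, 6, 7, 9].
  Check: interpolating c through the α_i gives m(x) = 3 + 9·x (degree < 2) with m(α_i) = c_i for every i, so c is indeed a codeword.


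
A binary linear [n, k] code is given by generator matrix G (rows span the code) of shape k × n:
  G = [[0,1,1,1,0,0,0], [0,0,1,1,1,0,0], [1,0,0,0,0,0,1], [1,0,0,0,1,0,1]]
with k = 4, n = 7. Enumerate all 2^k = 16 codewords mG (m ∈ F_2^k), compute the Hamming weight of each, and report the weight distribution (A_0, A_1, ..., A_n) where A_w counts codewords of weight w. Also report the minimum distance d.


Weight distribution: A_0 = 1, A_1 = 2, A_2 = 3, A_3 = 4, A_4 = 3, A_5 = 2, A_6 = 1. Minimum distance d = 1.

Enumerate all 2^4 = 16 messages m ∈ F_2^4.
For each, compute codeword c = mG in F_2^7, then tally its weight.
  m = 0000 → c = 0000000, weight = 0.
  m = 1000 → c = 0111000, weight = 3.
  m = 0100 → c = 0011100, weight = 3.
  m = 1100 → c = 0100100, weight = 2.
  m = 0010 → c = 1000001, weight = 2.
  m = 1010 → c = 1111001, weight = 5.
  m = 0110 → c = 1011101, weight = 5.
  m = 1110 → c = 1100101, weight = 4.
  m = 0001 → c = 1000101, weight = 3.
  m = 1001 → c = 1111101, weight = 6.
  m = 0101 → c = 1011001, weight = 4.
  m = 1101 → c = 1100001, weight = 3.
  m = 0011 → c = 0000100, weight = 1.
  m = 1011 → c = 0111100, weight = 4.
  m = 0111 → c = 0011000, weight = 2.
  m = 1111 → c = 0100000, weight = 1.
Tally weights:
  weight 0: 1 codewords.
  weight 1: 2 codewords.
  weight 2: 3 codewords.
  weight 3: 4 codewords.
  weight 4: 3 codewords.
  weight 5: 2 codewords.
  weight 6: 1 codewords.
Minimum distance d = smallest w > 0 with A_w > 0 = 1.
Sanity: Σ A_w = 16 = 2^4 = 16 ✓.


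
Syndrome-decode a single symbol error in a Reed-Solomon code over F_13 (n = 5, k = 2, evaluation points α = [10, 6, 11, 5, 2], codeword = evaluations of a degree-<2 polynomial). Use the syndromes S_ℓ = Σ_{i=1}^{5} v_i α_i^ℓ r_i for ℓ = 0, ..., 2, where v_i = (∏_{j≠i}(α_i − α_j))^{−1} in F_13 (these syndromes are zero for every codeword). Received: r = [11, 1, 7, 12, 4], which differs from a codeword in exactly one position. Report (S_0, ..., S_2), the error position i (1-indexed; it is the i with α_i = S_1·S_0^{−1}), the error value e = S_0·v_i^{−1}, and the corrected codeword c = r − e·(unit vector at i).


S = (7, 9, 6), error at position 4, error magnitude e = 7, c = [11, 1, 7, 5, 4].

Step 1: column multipliers v_i = (∏_{j≠i}(α_i − α_j))^{−1} mod 13.
  i = 1 (α = 10): (10−6)(10−11)(10−5)(10−2) = 4·(−1)·5·8 = −160 ≡ 9, so v_1 = 9^{−1} = 3 (mod 13).
  i = 2 (α = 6): (6−10)(6−11)(6−5)(6−2) = (−4)·(−5)·1·4 = 80 ≡ 2, so v_2 = 2^{−1} = 7 (mod 13).
  i = 3 (α = 11): (11−10)(11−6)(11−5)(11−2) = 1·5·6·9 = 270 ≡ 10, so v_3 = 10^{−1} = 4 (mod 13).
  i = 4 (α = 5): (5−10)(5−6)(5−11)(5−2) = (−5)·(−1)·(−6)·3 = −90 ≡ 1, so v_4 = 1^{−1} = 1 (mod 13).
  i = 5 (α = 2): (2−10)(2−6)(2−11)(2−5) = (−8)·(−4)·(−9)·(−3) = 864 ≡ 6, so v_5 = 6^{−1} = 11 (mod 13).
  v = [3, 7, 4, 1, 11].
Step 2: syndromes of r = [11, 1, 7, 12, 4] (all sums mod 13).
  S_0 = Σ v_i r_i = 3·11 + 7·1 + 4·7 + 1·12 + 11·4 = 124 ≡ 7.
  S_1 = Σ v_i α_i r_i = 3·10·11 + 7·6·1 + 4·11·7 + 1·5·12 + 11·2·4 = 828 ≡ 9.
  α_i^2 mod 13 = [9, 10, 4, 12, 4].
  S_2 = Σ v_i α_i^2 r_i = 3·9·11 + 7·10·1 + 4·4·7 + 1·12·12 + 11·4·4 = 799 ≡ 6.
  S = (7, 9, 6) ≠ 0, so r is not a codeword (an error is present).
Step 3: locate the error. For a single error e at position i, S_ℓ = v_i·e·α_i^ℓ, so α_err = S_1/S_0.
  S_0^{−1} = 7^{−1} = 2 (mod 13), so α_err = 9·2 = 18 ≡ 5 = α_4. Error position i = 4.
  Consistency check: S_2/S_1 = 6·3 = 18 ≡ 5 = α_err ✓ (single-error assumption holds).
Step 4: error magnitude e = S_0/v_4 = S_0·∏_{j≠4}(α_4 − α_j) = 7·1 = 7 ≡ 7 (mod 13).
Step 5: correct position 4: c_4 = r_4 − e = 12 − 7 ≡ 5 (mod 13). Hence c = [11, 1, 7, 5, 4].
  Check: interpolating c through the α_i gives m(x) = 12 + 9·x (degree < 2) with m(α_i) = c_i for every i, so c is indeed a codeword.


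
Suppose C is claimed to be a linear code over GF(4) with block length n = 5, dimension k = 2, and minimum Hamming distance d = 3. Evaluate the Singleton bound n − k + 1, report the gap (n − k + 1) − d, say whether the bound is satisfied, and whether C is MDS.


Singleton RHS = n − k + 1 = 4, slack = 1, bound satisfied, not MDS.

Singleton bound: d ≤ n − k + 1.
Here n = 5, k = 2, so n − k + 1 = 4.
Given d = 3, check d ≤ 4: YES.
Slack = (n − k + 1) − d = 1.
The code is NOT MDS (slack = 1 > 0).
Description: the claimed parameters are [5, 2, 3]_4; such a code would be non-MDS.


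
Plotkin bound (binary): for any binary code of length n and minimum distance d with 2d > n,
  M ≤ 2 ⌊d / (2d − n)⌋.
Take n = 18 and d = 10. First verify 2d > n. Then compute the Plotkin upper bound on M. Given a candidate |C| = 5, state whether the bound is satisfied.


Plotkin bound M ≤ 10; given |C| = 5 ≤ bound (satisfied).

Check applicability: 2d = 20, n = 18.
2d − n = 2 > 0, so Plotkin applies.
Compute d/(2d−n) = 10/2 ≈ 5.0000.
⌊d/(2d−n)⌋ = 5.
Plotkin bound: M ≤ 2·5 = 10.
Given |C| = 5, check: satisfied.
This |C| is below the Plotkin bound.


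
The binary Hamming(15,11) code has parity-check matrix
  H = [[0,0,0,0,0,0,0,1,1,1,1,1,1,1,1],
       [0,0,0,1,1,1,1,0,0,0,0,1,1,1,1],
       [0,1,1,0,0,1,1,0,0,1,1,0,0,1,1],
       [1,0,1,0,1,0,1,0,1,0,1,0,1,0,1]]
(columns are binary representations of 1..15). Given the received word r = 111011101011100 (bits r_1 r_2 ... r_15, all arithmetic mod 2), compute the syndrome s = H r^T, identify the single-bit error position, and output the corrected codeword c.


s = (0, 1, 1, 1)^T, error position = 7, corrected codeword c = 111011001011100

Compute s = H r^T mod 2 one row at a time:
  s_1 = 0 + 1 + 0 + 1 + 1 + 1 + 0 + 0 = 4 ≡ 0 (mod 2).
  s_2 = 0 + 1 + 1 + 1 + 1 + 1 + 0 + 0 = 5 ≡ 1 (mod 2).
  s_3 = 1 + 1 + 1 + 1 + 0 + 1 + 0 + 0 = 5 ≡ 1 (mod 2).
  s_4 = 1 + 1 + 1 + 1 + 1 + 1 + 1 + 0 = 7 ≡ 1 (mod 2).
s = (0, 1, 1, 1)^T — this equals column 7 of H (binary 0111), so error is at position 7.
Correct: flip bit 7 of r = 111011101011100 to get c = 111011001011100.


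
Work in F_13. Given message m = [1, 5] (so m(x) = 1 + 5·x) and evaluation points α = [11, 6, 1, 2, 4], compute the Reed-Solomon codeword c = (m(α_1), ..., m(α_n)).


c = [4, 5, 6, 11, 8]

Message polynomial: m(x) = 1 + 5·x (mod 13).
For each evaluation point α_i, compute m(α_i) mod 13:
  α_1 = 11: Horner steps 5 → 4, so m(11) = 4.
  α_2 = 6: Horner steps 5 → 5, so m(6) = 5.
  α_3 = 1: Horner steps 5 → 6, so m(1) = 6.
  α_4 = 2: Horner steps 5 → 11, so m(2) = 11.
  α_5 = 4: Horner steps 5 → 8, so m(4) = 8.
Codeword c = [4, 5, 6, 11, 8] ∈ F_13^5.


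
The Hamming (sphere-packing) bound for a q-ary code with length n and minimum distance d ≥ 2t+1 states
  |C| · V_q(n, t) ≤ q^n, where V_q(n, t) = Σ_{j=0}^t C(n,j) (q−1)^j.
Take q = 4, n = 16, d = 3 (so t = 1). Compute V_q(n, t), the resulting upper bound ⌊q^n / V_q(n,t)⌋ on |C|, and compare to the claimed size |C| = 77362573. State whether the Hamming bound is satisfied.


V_q(n, t) = 49, q^n = 4294967296, Hamming bound = 87652393, |C| = 77362573 ≤ bound (satisfied).

Step 1: Compute V_q(n, t) = Σ_{j=0}^1 C(n, j) (q−1)^j.
  j = 0: C(16,0)·(3)^0 = 1·1 = 1.
  j = 1: C(16,1)·(3)^1 = 16·3 = 48.
  V_q(n, t) = 1 + 48 = 49.
Step 2: q^n = 4^16 = 4294967296.
Step 3: Hamming bound ⌊q^n / V_q(n,t)⌋ = ⌊4294967296/49⌋ = 87652393.
Step 4: Compare |C| = 77362573 to 87652393: satisfied.
The claimed |C| lies below the Hamming bound.


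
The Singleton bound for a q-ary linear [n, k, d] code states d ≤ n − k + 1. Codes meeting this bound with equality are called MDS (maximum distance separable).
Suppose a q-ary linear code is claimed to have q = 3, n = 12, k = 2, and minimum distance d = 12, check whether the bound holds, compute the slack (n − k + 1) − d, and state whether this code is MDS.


Singleton RHS = n − k + 1 = 11, slack = -1, bound violated (no such code; not MDS).

Singleton bound: d ≤ n − k + 1.
Here n = 12, k = 2, so n − k + 1 = 11.
Given d = 12, check d ≤ 11: NO.
Slack = (n − k + 1) − d = -1.
The slack is negative: d = 12 exceeds n − k + 1 = 11 by 1, so the Singleton bound is violated and no linear [12, 2, 12]_3 code can exist. In particular it is not MDS (MDS requires d = n − k + 1 exactly).
Description: the claimed parameters are [12, 2, 12]_3; such a code would be impossible (violates the Singleton bound).


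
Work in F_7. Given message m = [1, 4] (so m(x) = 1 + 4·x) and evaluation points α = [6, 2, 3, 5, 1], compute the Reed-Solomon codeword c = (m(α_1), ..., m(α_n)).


c = [4, 2, 6, 0, 5]

Message polynomial: m(x) = 1 + 4·x (mod 7).
For each evaluation point α_i, compute m(α_i) mod 7:
  α_1 = 6: Horner steps 4 → 4, so m(6) = 4.
  α_2 = 2: Horner steps 4 → 2, so m(2) = 2.
  α_3 = 3: Horner steps 4 → 6, so m(3) = 6.
  α_4 = 5: Horner steps 4 → 0, so m(5) = 0.
  α_5 = 1: Horner steps 4 → 5, so m(1) = 5.
Codeword c = [4, 2, 6, 0, 5] ∈ F_7^5.


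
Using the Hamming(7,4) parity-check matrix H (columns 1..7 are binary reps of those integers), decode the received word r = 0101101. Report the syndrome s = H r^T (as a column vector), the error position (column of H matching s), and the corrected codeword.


s = (1, 0, 0)^T, error position = 4, corrected codeword c = 0100101

Compute s = H r^T mod 2 one row at a time:
  s_1 = 1 + 1 + 0 + 1 = 3 ≡ 1 (mod 2).
  s_2 = 1 + 0 + 0 + 1 = 2 ≡ 0 (mod 2).
  s_3 = 0 + 0 + 1 + 1 = 2 ≡ 0 (mod 2).
s = (1, 0, 0)^T — this equals column 4 of H (binary 100), so error is at position 4.
Correct: flip bit 4 of r = 0101101 to get c = 0100101.


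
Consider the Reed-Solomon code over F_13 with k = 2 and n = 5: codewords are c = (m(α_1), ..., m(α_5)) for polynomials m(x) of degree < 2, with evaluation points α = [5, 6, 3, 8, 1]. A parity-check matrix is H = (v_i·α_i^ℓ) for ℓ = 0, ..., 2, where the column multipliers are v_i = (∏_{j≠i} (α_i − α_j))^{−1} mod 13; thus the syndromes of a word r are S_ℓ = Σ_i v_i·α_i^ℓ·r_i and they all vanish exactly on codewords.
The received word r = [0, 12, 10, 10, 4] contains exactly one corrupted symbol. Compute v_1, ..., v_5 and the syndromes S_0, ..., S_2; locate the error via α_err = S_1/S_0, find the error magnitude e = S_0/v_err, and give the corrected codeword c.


S = (12, 10, 4), error at position 3, error magnitude e = 8, c = [0, 12, 2, 10, 4].

Step 1: column multipliers v_i = (∏_{j≠i}(α_i − α_j))^{−1} mod 13.
  i = 1 (α = 5): (5−6)(5−3)(5−8)(5−1) = (−1)·2·(−3)·4 = 24 ≡ 11, so v_1 = 11^{−1} = 6 (mod 13).
  i = 2 (α = 6): (6−5)(6−3)(6−8)(6−1) = 1·3·(−2)·5 = −30 ≡ 9, so v_2 = 9^{−1} = 3 (mod 13).
  i = 3 (α = 3): (3−5)(3−6)(3−8)(3−1) = (−2)·(−3)·(−5)·2 = −60 ≡ 5, so v_3 = 5^{−1} = 8 (mod 13).
  i = 4 (α = 8): (8−5)(8−6)(8−3)(8−1) = 3·2·5·7 = 210 ≡ 2, so v_4 = 2^{−1} = 7 (mod 13).
  i = 5 (α = 1): (1−5)(1−6)(1−3)(1−8) = (−4)·(−5)·(−2)·(−7) = 280 ≡ 7, so v_5 = 7^{−1} = 2 (mod 13).
  v = [6, 3, 8, 7, 2].
Step 2: syndromes of r = [0, 12, 10, 10, 4] (all sums mod 13).
  S_0 = Σ v_i r_i = 6·0 + 3·12 + 8·10 + 7·10 + 2·4 = 194 ≡ 12.
  S_1 = Σ v_i α_i r_i = 6·5·0 + 3·6·12 + 8·3·10 + 7·8·10 + 2·1·4 = 1024 ≡ 10.
  α_i^2 mod 13 = [12, 10, 9, 12, 1].
  S_2 = Σ v_i α_i^2 r_i = 6·12·0 + 3·10·12 + 8·9·10 + 7·12·10 + 2·1·4 = 1928 ≡ 4.
  S = (12, 10, 4) ≠ 0, so r is not a codeword (an error is present).
Step 3: locate the error. For a single error e at position i, S_ℓ = v_i·e·α_i^ℓ, so α_err = S_1/S_0.
  S_0^{−1} = 12^{−1} = 12 (mod 13), so α_err = 10·12 = 120 ≡ 3 = α_3. Error position i = 3.
  Consistency check: S_2/S_1 = 4·4 = 16 ≡ 3 = α_err ✓ (single-error assumption holds).
Step 4: error magnitude e = S_0/v_3 = S_0·∏_{j≠3}(α_3 − α_j) = 12·5 = 60 ≡ 8 (mod 13).
Step 5: correct position 3: c_3 = r_3 − e = 10 − 8 ≡ 2 (mod 13). Hence c = [0, 12, 2, 10, 4].
  Check: interpolating c through the α_i gives m(x) = 5 + 12·x (degree < 2) with m(α_i) = c_i for every i, so c is indeed a codeword.


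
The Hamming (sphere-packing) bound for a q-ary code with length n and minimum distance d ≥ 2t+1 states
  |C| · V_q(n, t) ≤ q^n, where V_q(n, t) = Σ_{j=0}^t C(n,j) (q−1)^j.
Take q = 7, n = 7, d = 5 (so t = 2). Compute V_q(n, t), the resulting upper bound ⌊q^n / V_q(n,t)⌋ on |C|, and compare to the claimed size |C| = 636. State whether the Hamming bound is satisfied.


V_q(n, t) = 799, q^n = 823543, Hamming bound = 1030, |C| = 636 ≤ bound (satisfied).

Step 1: Compute V_q(n, t) = Σ_{j=0}^2 C(n, j) (q−1)^j.
  j = 0: C(7,0)·(6)^0 = 1·1 = 1.
  j = 1: C(7,1)·(6)^1 = 7·6 = 42.
  j = 2: C(7,2)·(6)^2 = 21·36 = 756.
  V_q(n, t) = 1 + 42 + 756 = 799.
Step 2: q^n = 7^7 = 823543.
Step 3: Hamming bound ⌊q^n / V_q(n,t)⌋ = ⌊823543/799⌋ = 1030.
Step 4: Compare |C| = 636 to 1030: satisfied.
The claimed |C| lies below the Hamming bound.


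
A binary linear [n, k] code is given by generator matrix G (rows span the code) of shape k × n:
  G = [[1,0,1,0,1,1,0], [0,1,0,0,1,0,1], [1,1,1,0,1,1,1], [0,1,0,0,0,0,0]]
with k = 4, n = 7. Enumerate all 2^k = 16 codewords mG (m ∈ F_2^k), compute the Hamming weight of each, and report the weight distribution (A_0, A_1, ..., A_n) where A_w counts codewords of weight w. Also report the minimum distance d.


Weight distribution: A_0 = 1, A_1 = 3, A_2 = 3, A_3 = 2, A_4 = 3, A_5 = 3, A_6 = 1. Minimum distance d = 1.

Enumerate all 2^4 = 16 messages m ∈ F_2^4.
For each, compute codeword c = mG in F_2^7, then tally its weight.
  m = 0000 → c = 0000000, weight = 0.
  m = 1000 → c = 1010110, weight = 4.
  m = 0100 → c = 0100101, weight = 3.
  m = 1100 → c = 1110011, weight = 5.
  m = 0010 → c = 1110111, weight = 6.
  m = 1010 → c = 0100001, weight = 2.
  m = 0110 → c = 1010010, weight = 3.
  m = 1110 → c = 0000100, weight = 1.
  m = 0001 → c = 0100000, weight = 1.
  m = 1001 → c = 1110110, weight = 5.
  m = 0101 → c = 0000101, weight = 2.
  m = 1101 → c = 1010011, weight = 4.
  m = 0011 → c = 1010111, weight = 5.
  m = 1011 → c = 0000001, weight = 1.
  m = 0111 → c = 1110010, weight = 4.
  m = 1111 → c = 0100100, weight = 2.
Tally weights:
  weight 0: 1 codewords.
  weight 1: 3 codewords.
  weight 2: 3 codewords.
  weight 3: 2 codewords.
  weight 4: 3 codewords.
  weight 5: 3 codewords.
  weight 6: 1 codewords.
Minimum distance d = smallest w > 0 with A_w > 0 = 1.
Sanity: Σ A_w = 16 = 2^4 = 16 ✓.


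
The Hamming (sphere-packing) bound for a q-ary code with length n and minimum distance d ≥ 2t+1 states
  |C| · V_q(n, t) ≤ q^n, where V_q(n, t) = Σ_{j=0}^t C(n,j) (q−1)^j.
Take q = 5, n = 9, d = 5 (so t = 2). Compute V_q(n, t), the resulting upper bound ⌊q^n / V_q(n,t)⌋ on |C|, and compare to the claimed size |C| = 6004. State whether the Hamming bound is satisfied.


V_q(n, t) = 613, q^n = 1953125, Hamming bound = 3186, |C| = 6004 > bound (violated).

Step 1: Compute V_q(n, t) = Σ_{j=0}^2 C(n, j) (q−1)^j.
  j = 0: C(9,0)·(4)^0 = 1·1 = 1.
  j = 1: C(9,1)·(4)^1 = 9·4 = 36.
  j = 2: C(9,2)·(4)^2 = 36·16 = 576.
  V_q(n, t) = 1 + 36 + 576 = 613.
Step 2: q^n = 5^9 = 1953125.
Step 3: Hamming bound ⌊q^n / V_q(n,t)⌋ = ⌊1953125/613⌋ = 3186.
Step 4: Compare |C| = 6004 to 3186: violated.
The claimed |C| lies above the Hamming bound, so no 5-ary code of length 9 with d ≥ 5 can have 6004 codewords.


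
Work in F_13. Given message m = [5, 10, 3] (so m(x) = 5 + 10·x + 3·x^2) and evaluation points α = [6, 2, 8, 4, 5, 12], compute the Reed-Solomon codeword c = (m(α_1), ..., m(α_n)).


c = [4, 11, 4, 2, 0, 11]

Message polynomial: m(x) = 5 + 10·x + 3·x^2 (mod 13).
For each evaluation point α_i, compute m(α_i) mod 13:
  α_1 = 6: Horner steps 3 → 2 → 4, so m(6) = 4.
  α_2 = 2: Horner steps 3 → 3 → 11, so m(2) = 11.
  α_3 = 8: Horner steps 3 → 8 → 4, so m(8) = 4.
  α_4 = 4: Horner steps 3 → 9 → 2, so m(4) = 2.
  α_5 = 5: Horner steps 3 → 12 → 0, so m(5) = 0.
  α_6 = 12: Horner steps 3 → 7 → 11, so m(12) = 11.
Codeword c = [4, 11, 4, 2, 0, 11] ∈ F_13^6.


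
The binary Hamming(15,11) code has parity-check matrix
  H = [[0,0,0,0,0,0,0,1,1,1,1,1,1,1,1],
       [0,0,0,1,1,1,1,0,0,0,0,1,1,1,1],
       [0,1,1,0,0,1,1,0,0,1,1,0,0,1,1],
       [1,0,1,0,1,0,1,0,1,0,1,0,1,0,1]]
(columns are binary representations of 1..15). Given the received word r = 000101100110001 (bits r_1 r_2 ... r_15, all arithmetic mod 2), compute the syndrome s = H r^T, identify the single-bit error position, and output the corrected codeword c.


s = (1, 0, 1, 1)^T, error position = 11, corrected codeword c = 000101100100001

Compute s = H r^T mod 2 one row at a time:
  s_1 = 0 + 0 + 1 + 1 + 0 + 0 + 0 + 1 = 3 ≡ 1 (mod 2).
  s_2 = 1 + 0 + 1 + 1 + 0 + 0 + 0 + 1 = 4 ≡ 0 (mod 2).
  s_3 = 0 + 0 + 1 + 1 + 1 + 1 + 0 + 1 = 5 ≡ 1 (mod 2).
  s_4 = 0 + 0 + 0 + 1 + 0 + 1 + 0 + 1 = 3 ≡ 1 (mod 2).
s = (1, 0, 1, 1)^T — this equals column 11 of H (binary 1011), so error is at position 11.
Correct: flip bit 11 of r = 000101100110001 to get c = 000101100100001.


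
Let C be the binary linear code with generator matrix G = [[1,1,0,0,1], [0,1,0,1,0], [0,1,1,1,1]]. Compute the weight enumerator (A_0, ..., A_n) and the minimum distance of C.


Weight distribution: A_0 = 1, A_2 = 2, A_3 = 4, A_4 = 1. Minimum distance d = 2.

Enumerate all 2^3 = 8 messages m ∈ F_2^3.
For each, compute codeword c = mG in F_2^5, then tally its weight.
  m = 000 → c = 00000, weight = 0.
  m = 100 → c = 11001, weight = 3.
  m = 010 → c = 01010, weight = 2.
  m = 110 → c = 10011, weight = 3.
  m = 001 → c = 01111, weight = 4.
  m = 101 → c = 10110, weight = 3.
  m = 011 → c = 00101, weight = 2.
  m = 111 → c = 11100, weight = 3.
Tally weights:
  weight 0: 1 codewords.
  weight 2: 2 codewords.
  weight 3: 4 codewords.
  weight 4: 1 codewords.
Minimum distance d = smallest w > 0 with A_w > 0 = 2.
Sanity: Σ A_w = 8 = 2^3 = 8 ✓.


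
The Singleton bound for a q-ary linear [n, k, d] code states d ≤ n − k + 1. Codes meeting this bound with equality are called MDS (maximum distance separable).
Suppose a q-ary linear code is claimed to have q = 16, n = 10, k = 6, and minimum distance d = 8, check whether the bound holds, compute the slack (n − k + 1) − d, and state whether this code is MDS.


Singleton RHS = n − k + 1 = 5, slack = -3, bound violated (no such code; not MDS).

Singleton bound: d ≤ n − k + 1.
Here n = 10, k = 6, so n − k + 1 = 5.
Given d = 8, check d ≤ 5: NO.
Slack = (n − k + 1) − d = -3.
The slack is negative: d = 8 exceeds n − k + 1 = 5 by 3, so the Singleton bound is violated and no linear [10, 6, 8]_16 code can exist. In particular it is not MDS (MDS requires d = n − k + 1 exactly).
Description: the claimed parameters are [10, 6, 8]_16; such a code would be impossible (violates the Singleton bound).


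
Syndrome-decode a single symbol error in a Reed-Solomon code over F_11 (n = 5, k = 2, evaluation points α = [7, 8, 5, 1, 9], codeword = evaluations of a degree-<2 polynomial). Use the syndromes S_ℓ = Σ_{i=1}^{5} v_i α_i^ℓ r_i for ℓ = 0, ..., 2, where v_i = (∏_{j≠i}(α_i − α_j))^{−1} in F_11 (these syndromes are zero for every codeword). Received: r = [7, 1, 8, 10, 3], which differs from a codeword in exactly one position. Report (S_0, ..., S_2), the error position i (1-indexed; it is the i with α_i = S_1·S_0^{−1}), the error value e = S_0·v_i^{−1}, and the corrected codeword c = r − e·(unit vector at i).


S = (7, 8, 6), error at position 5, error magnitude e = 8, c = [7, 1, 8, 10, 6].

Step 1: column multipliers v_i = (∏_{j≠i}(α_i − α_j))^{−1} mod 11.
  i = 1 (α = 7): (7−8)(7−5)(7−1)(7−9) = (−1)·2·6·(−2) = 24 ≡ 2, so v_1 = 2^{−1} = 6 (mod 11).
  i = 2 (α = 8): (8−7)(8−5)(8−1)(8−9) = 1·3·7·(−1) = −21 ≡ 1, so v_2 = 1^{−1} = 1 (mod 11).
  i = 3 (α = 5): (5−7)(5−8)(5−1)(5−9) = (−2)·(−3)·4·(−4) = −96 ≡ 3, so v_3 = 3^{−1} = 4 (mod 11).
  i = 4 (α = 1): (1−7)(1−8)(1−5)(1−9) = (−6)·(−7)·(−4)·(−8) = 1344 ≡ 2, so v_4 = 2^{−1} = 6 (mod 11).
  i = 5 (α = 9): (9−7)(9−8)(9−5)(9−1) = 2·1·4·8 = 64 ≡ 9, so v_5 = 9^{−1} = 5 (mod 11).
  v = [6, 1, 4, 6, 5].
Step 2: syndromes of r = [7, 1, 8, 10, 3] (all sums mod 11).
  S_0 = Σ v_i r_i = 6·7 + 1·1 + 4·8 + 6·10 + 5·3 = 150 ≡ 7.
  S_1 = Σ v_i α_i r_i = 6·7·7 + 1·8·1 + 4·5·8 + 6·1·10 + 5·9·3 = 657 ≡ 8.
  α_i^2 mod 11 = [5, 9, 3, 1, 4].
  S_2 = Σ v_i α_i^2 r_i = 6·5·7 + 1·9·1 + 4·3·8 + 6·1·10 + 5·4·3 = 435 ≡ 6.
  S = (7, 8, 6) ≠ 0, so r is not a codeword (an error is present).
Step 3: locate the error. For a single error e at position i, S_ℓ = v_i·e·α_i^ℓ, so α_err = S_1/S_0.
  S_0^{−1} = 7^{−1} = 8 (mod 11), so α_err = 8·8 = 64 ≡ 9 = α_5. Error position i = 5.
  Consistency check: S_2/S_1 = 6·7 = 42 ≡ 9 = α_err ✓ (single-error assumption holds).
Step 4: error magnitude e = S_0/v_5 = S_0·∏_{j≠5}(α_5 − α_j) = 7·9 = 63 ≡ 8 (mod 11).
Step 5: correct position 5: c_5 = r_5 − e = 3 − 8 ≡ 6 (mod 11). Hence c = [7, 1, 8, 10, 6].
  Check: interpolating c through the α_i gives m(x) = 5 + 5·x (degree < 2) with m(α_i) = c_i for every i, so c is indeed a codeword.


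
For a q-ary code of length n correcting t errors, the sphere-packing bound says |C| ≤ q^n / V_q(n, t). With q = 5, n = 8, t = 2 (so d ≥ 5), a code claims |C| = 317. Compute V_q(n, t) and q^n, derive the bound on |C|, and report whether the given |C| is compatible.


V_q(n, t) = 481, q^n = 390625, Hamming bound = 812, |C| = 317 ≤ bound (satisfied).

Step 1: Compute V_q(n, t) = Σ_{j=0}^2 C(n, j) (q−1)^j.
  j = 0: C(8,0)·(4)^0 = 1·1 = 1.
  j = 1: C(8,1)·(4)^1 = 8·4 = 32.
  j = 2: C(8,2)·(4)^2 = 28·16 = 448.
  V_q(n, t) = 1 + 32 + 448 = 481.
Step 2: q^n = 5^8 = 390625.
Step 3: Hamming bound ⌊q^n / V_q(n,t)⌋ = ⌊390625/481⌋ = 812.
Step 4: Compare |C| = 317 to 812: satisfied.
The claimed |C| lies below the Hamming bound.


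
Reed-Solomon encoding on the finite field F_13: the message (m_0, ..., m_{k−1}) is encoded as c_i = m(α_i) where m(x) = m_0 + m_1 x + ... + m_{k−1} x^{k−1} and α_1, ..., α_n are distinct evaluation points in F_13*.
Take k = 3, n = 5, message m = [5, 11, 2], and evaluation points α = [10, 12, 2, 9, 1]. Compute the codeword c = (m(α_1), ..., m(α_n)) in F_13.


c = [3, 9, 9, 6, 5]

Message polynomial: m(x) = 5 + 11·x + 2·x^2 (mod 13).
For each evaluation point α_i, compute m(α_i) mod 13:
  α_1 = 10: Horner steps 2 → 5 → 3, so m(10) = 3.
  α_2 = 12: Horner steps 2 → 9 → 9, so m(12) = 9.
  α_3 = 2: Horner steps 2 → 2 → 9, so m(2) = 9.
  α_4 = 9: Horner steps 2 → 3 → 6, so m(9) = 6.
  α_5 = 1: Horner steps 2 → 0 → 5, so m(1) = 5.
Codeword c = [3, 9, 9, 6, 5] ∈ F_13^5.


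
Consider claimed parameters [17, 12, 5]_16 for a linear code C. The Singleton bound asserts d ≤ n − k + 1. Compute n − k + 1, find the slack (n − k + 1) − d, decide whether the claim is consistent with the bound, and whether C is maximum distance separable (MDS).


Singleton RHS = n − k + 1 = 6, slack = 1, bound satisfied, not MDS.

Singleton bound: d ≤ n − k + 1.
Here n = 17, k = 12, so n − k + 1 = 6.
Given d = 5, check d ≤ 6: YES.
Slack = (n − k + 1) − d = 1.
The code is NOT MDS (slack = 1 > 0).
Description: the claimed parameters are [17, 12, 5]_16; such a code would be non-MDS.


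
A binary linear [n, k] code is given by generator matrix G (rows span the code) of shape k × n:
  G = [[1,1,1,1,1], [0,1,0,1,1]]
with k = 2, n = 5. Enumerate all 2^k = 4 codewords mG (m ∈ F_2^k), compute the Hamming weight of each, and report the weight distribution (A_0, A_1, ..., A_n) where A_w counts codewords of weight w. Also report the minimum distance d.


Weight distribution: A_0 = 1, A_2 = 1, A_3 = 1, A_5 = 1. Minimum distance d = 2.

Enumerate all 2^2 = 4 messages m ∈ F_2^2.
For each, compute codeword c = mG in F_2^5, then tally its weight.
  m = 00 → c = 00000, weight = 0.
  m = 10 → c = 11111, weight = 5.
  m = 01 → c = 01011, weight = 3.
  m = 11 → c = 10100, weight = 2.
Tally weights:
  weight 0: 1 codewords.
  weight 2: 1 codewords.
  weight 3: 1 codewords.
  weight 5: 1 codewords.
Minimum distance d = smallest w > 0 with A_w > 0 = 2.
Sanity: Σ A_w = 4 = 2^2 = 4 ✓.


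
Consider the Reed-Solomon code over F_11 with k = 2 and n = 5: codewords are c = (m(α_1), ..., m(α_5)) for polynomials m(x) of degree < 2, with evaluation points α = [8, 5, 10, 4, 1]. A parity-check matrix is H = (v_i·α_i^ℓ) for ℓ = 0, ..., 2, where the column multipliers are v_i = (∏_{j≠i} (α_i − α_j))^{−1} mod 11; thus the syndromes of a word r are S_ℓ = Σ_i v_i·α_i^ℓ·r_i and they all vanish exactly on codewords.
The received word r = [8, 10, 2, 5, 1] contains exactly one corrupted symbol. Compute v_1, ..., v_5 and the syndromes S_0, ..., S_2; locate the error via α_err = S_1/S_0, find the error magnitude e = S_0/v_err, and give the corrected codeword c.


S = (2, 5, 7), error at position 1, error magnitude e = 5, c = [3, 10, 2, 5, 1].

Step 1: column multipliers v_i = (∏_{j≠i}(α_i − α_j))^{−1} mod 11.
  i = 1 (α = 8): (8−5)(8−10)(8−4)(8−1) = 3·(−2)·4·7 = −168 ≡ 8, so v_1 = 8^{−1} = 7 (mod 11).
  i = 2 (α = 5): (5−8)(5−10)(5−4)(5−1) = (−3)·(−5)·1·4 = 60 ≡ 5, so v_2 = 5^{−1} = 9 (mod 11).
  i = 3 (α = 10): (10−8)(10−5)(10−4)(10−1) = 2·5·6·9 = 540 ≡ 1, so v_3 = 1^{−1} = 1 (mod 11).
  i = 4 (α = 4): (4−8)(4−5)(4−10)(4−1) = (−4)·(−1)·(−6)·3 = −72 ≡ 5, so v_4 = 5^{−1} = 9 (mod 11).
  i = 5 (α = 1): (1−8)(1−5)(1−10)(1−4) = (−7)·(−4)·(−9)·(−3) = 756 ≡ 8, so v_5 = 8^{−1} = 7 (mod 11).
  v = [7, 9, 1, 9, 7].
Step 2: syndromes of r = [8, 10, 2, 5, 1] (all sums mod 11).
  S_0 = Σ v_i r_i = 7·8 + 9·10 + 1·2 + 9·5 + 7·1 = 200 ≡ 2.
  S_1 = Σ v_i α_i r_i = 7·8·8 + 9·5·10 + 1·10·2 + 9·4·5 + 7·1·1 = 1105 ≡ 5.
  α_i^2 mod 11 = [9, 3, 1, 5, 1].
  S_2 = Σ v_i α_i^2 r_i = 7·9·8 + 9·3·10 + 1·1·2 + 9·5·5 + 7·1·1 = 1008 ≡ 7.
  S = (2, 5, 7) ≠ 0, so r is not a codeword (an error is present).
Step 3: locate the error. For a single error e at position i, S_ℓ = v_i·e·α_i^ℓ, so α_err = S_1/S_0.
  S_0^{−1} = 2^{−1} = 6 (mod 11), so α_err = 5·6 = 30 ≡ 8 = α_1. Error position i = 1.
  Consistency check: S_2/S_1 = 7·9 = 63 ≡ 8 = α_err ✓ (single-error assumption holds).
Step 4: error magnitude e = S_0/v_1 = S_0·∏_{j≠1}(α_1 − α_j) = 2·8 = 16 ≡ 5 (mod 11).
Step 5: correct position 1: c_1 = r_1 − e = 8 − 5 ≡ 3 (mod 11). Hence c = [3, 10, 2, 5, 1].
  Check: interpolating c through the α_i gives m(x) = 7 + 5·x (degree < 2) with m(α_i) = c_i for every i, so c is indeed a codeword.


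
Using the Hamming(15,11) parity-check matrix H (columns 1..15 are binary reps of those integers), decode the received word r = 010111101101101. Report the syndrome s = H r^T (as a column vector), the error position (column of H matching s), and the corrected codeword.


s = (1, 1, 1, 1)^T, error position = 15, corrected codeword c = 010111101101100

Compute s = H r^T mod 2 one row at a time:
  s_1 = 0 + 1 + 1 + 0 + 1 + 1 + 0 + 1 = 5 ≡ 1 (mod 2).
  s_2 = 1 + 1 + 1 + 1 + 1 + 1 + 0 + 1 = 7 ≡ 1 (mod 2).
  s_3 = 1 + 0 + 1 + 1 + 1 + 0 + 0 + 1 = 5 ≡ 1 (mod 2).
  s_4 = 0 + 0 + 1 + 1 + 1 + 0 + 1 + 1 = 5 ≡ 1 (mod 2).
s = (1, 1, 1, 1)^T — this equals column 15 of H (binary 1111), so error is at position 15.
Correct: flip bit 15 of r = 010111101101101 to get c = 010111101101100.


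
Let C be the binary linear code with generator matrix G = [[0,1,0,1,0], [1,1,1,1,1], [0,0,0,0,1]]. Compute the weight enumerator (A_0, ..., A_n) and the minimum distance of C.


Weight distribution: A_0 = 1, A_1 = 1, A_2 = 2, A_3 = 2, A_4 = 1, A_5 = 1. Minimum distance d = 1.

Enumerate all 2^3 = 8 messages m ∈ F_2^3.
For each, compute codeword c = mG in F_2^5, then tally its weight.
  m = 000 → c = 00000, weight = 0.
  m = 100 → c = 01010, weight = 2.
  m = 010 → c = 11111, weight = 5.
  m = 110 → c = 10101, weight = 3.
  m = 001 → c = 00001, weight = 1.
  m = 101 → c = 01011, weight = 3.
  m = 011 → c = 11110, weight = 4.
  m = 111 → c = 10100, weight = 2.
Tally weights:
  weight 0: 1 codewords.
  weight 1: 1 codewords.
  weight 2: 2 codewords.
  weight 3: 2 codewords.
  weight 4: 1 codewords.
  weight 5: 1 codewords.
Minimum distance d = smallest w > 0 with A_w > 0 = 1.
Sanity: Σ A_w = 8 = 2^3 = 8 ✓.


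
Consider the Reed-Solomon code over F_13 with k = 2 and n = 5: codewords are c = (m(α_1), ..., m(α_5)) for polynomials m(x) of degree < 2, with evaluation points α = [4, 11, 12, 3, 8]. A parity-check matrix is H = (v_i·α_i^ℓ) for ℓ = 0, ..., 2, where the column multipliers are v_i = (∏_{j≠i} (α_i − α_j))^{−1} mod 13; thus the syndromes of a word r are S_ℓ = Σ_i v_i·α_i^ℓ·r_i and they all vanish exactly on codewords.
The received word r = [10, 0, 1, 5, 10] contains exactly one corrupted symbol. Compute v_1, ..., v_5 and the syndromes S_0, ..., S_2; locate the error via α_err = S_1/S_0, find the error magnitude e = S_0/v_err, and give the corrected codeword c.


S = (3, 12, 9), error at position 1, error magnitude e = 4, c = [6, 0, 1, 5, 10].

Step 1: column multipliers v_i = (∏_{j≠i}(α_i − α_j))^{−1} mod 13.
  i = 1 (α = 4): (4−11)(4−12)(4−3)(4−8) = (−7)·(−8)·1·(−4) = −224 ≡ 10, so v_1 = 10^{−1} = 4 (mod 13).
  i = 2 (α = 11): (11−4)(11−12)(11−3)(11−8) = 7·(−1)·8·3 = −168 ≡ 1, so v_2 = 1^{−1} = 1 (mod 13).
  i = 3 (α = 12): (12−4)(12−11)(12−3)(12−8) = 8·1·9·4 = 288 ≡ 2, so v_3 = 2^{−1} = 7 (mod 13).
  i = 4 (α = 3): (3−4)(3−11)(3−12)(3−8) = (−1)·(−8)·(−9)·(−5) = 360 ≡ 9, so v_4 = 9^{−1} = 3 (mod 13).
  i = 5 (α = 8): (8−4)(8−11)(8−12)(8−3) = 4·(−3)·(−4)·5 = 240 ≡ 6, so v_5 = 6^{−1} = 11 (mod 13).
  v = [4, 1, 7, 3, 11].
Step 2: syndromes of r = [10, 0, 1, 5, 10] (all sums mod 13).
  S_0 = Σ v_i r_i = 4·10 + 1·0 + 7·1 + 3·5 + 11·10 = 172 ≡ 3.
  S_1 = Σ v_i α_i r_i = 4·4·10 + 1·11·0 + 7·12·1 + 3·3·5 + 11·8·10 = 1169 ≡ 12.
  α_i^2 mod 13 = [3, 4, 1, 9, 12].
  S_2 = Σ v_i α_i^2 r_i = 4·3·10 + 1·4·0 + 7·1·1 + 3·9·5 + 11·12·10 = 1582 ≡ 9.
  S = (3, 12, 9) ≠ 0, so r is not a codeword (an error is present).
Step 3: locate the error. For a single error e at position i, S_ℓ = v_i·e·α_i^ℓ, so α_err = S_1/S_0.
  S_0^{−1} = 3^{−1} = 9 (mod 13), so α_err = 12·9 = 108 ≡ 4 = α_1. Error position i = 1.
  Consistency check: S_2/S_1 = 9·12 = 108 ≡ 4 = α_err ✓ (single-error assumption holds).
Step 4: error magnitude e = S_0/v_1 = S_0·∏_{j≠1}(α_1 − α_j) = 3·10 = 30 ≡ 4 (mod 13).
Step 5: correct position 1: c_1 = r_1 − e = 10 − 4 ≡ 6 (mod 13). Hence c = [6, 0, 1, 5, 10].
  Check: interpolating c through the α_i gives m(x) = 2 + 1·x (degree < 2) with m(α_i) = c_i for every i, so c is indeed a codeword.
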